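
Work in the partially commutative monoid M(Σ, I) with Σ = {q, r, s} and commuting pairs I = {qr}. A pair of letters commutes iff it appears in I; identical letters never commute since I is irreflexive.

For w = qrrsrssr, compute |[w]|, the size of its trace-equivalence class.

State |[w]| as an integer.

3

drop 0:q onto floor
drop 1:r onto floor
drop 2:r onto {1:r}
drop 3:s onto {0:q, 2:r}
drop 4:r onto {3:s}
drop 5:s onto {4:r}
drop 6:s onto {5:s}
drop 7:r onto {6:s}
ground layer = {0:q, 1:r}
drop-orders for the pieces not yet dropped (sum over which currently-grounded one goes next):
  1 to go: {7} 1
  2 to go: {6,7} 1
  3 to go: {5,6,7} 1
  4 to go: {4,5,6,7} 1
  5 to go: {3,4,5,6,7} 1
  6 to go: {0,3,4,5,6,7} 1  {2,3,4,5,6,7} 1
  if 0:q drops first: 1 orders
  if 1:r drops first: 2 orders
heap linearizations: 3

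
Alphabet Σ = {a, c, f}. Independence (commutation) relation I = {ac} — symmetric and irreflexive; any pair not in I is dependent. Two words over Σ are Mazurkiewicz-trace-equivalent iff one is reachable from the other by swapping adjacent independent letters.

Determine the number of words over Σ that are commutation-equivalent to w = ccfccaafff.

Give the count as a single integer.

#0=c has no predecessor
#1=c depends on [0:c]
#2=f depends on [1:c]
#3=c depends on [2:f]
#4=c depends on [3:c]
#5=a depends on [2:f]
#6=a depends on [5:a]
#7=f depends on [4:c, 6:a]
#8=f depends on [7:f]
#9=f depends on [8:f]
sources: [0:c]
N(rest) = Σ N(rest − s) over sources s of rest; N(one piece) = 1:
  size 1 → [9]=1
  size 2 → [8,9]=1
  size 3 → [7,8,9]=1
  size 4 → [4,7,8,9]=1  [6,7,8,9]=1
  size 5 → [3,4,7,8,9]=1  [4,6,7,8,9]=2  [5,6,7,8,9]=1
  size 6 → [3,4,6,7,8,9]=3  [4,5,6,7,8,9]=3
  size 7 → [3,4,5,6,7,8,9]=6
  size 8 → [2,3,4,5,6,7,8,9]=6
  first=0(c) contributes 6

6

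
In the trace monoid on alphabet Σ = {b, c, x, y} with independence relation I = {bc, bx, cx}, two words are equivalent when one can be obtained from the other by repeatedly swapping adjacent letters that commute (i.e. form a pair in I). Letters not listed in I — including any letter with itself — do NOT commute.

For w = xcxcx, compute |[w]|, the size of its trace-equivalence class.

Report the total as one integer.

#0=x has no predecessor
#1=c has no predecessor
#2=x depends on [0:x]
#3=c depends on [1:c]
#4=x depends on [2:x]
sources: [0:x, 1:c]
N(rest) = Σ N(rest − s) over sources s of rest; N(one piece) = 1:
  size 1 → [3]=1  [4]=1
  size 2 → [1,3]=1  [2,4]=1  [3,4]=2
  size 3 → [0,2,4]=1  [1,3,4]=3  [2,3,4]=3
  first=0(x) contributes 6
  first=1(c) contributes 4
|[w]| = 10

10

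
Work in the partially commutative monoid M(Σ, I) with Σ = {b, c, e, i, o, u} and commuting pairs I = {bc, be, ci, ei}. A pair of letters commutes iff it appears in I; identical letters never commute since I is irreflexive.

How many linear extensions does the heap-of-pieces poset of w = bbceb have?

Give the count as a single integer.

10

0(b) covers ∅
1(b) covers 0:b
2(c) covers ∅
3(e) covers 2:c
4(b) covers 1:b
floor of heap: 0:b, 2:c
completions by unplaced set U, small U first (add the entries for U minus each lowest piece of U):
  |U|=1: {3}:1  {4}:1
  |U|=2: {1,4}:1  {2,3}:1  {3,4}:2
  |U|=3: {0,1,4}:1  {1,3,4}:3  {2,3,4}:3
  start at 0(b): 6
  start at 2(c): 4
sum over floor = 10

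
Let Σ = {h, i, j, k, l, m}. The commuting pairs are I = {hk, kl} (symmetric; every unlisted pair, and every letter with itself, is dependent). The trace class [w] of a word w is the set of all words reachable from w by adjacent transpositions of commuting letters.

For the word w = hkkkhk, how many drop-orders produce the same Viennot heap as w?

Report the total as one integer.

piece 0:h — minimal
piece 1:k — minimal
piece 2:k rests on {1:k}
piece 3:k rests on {2:k}
piece 4:h rests on {0:h}
piece 5:k rests on {3:k}
minimal pieces: {0:h, 1:k}
ways to finish when only these pieces remain (= sum over removing one remaining piece with nothing left below it):
  1 left: {4}→1  {5}→1
  2 left: {0,4}→1  {3,5}→1  {4,5}→2
  3 left: {0,4,5}→3  {2,3,5}→1  {3,4,5}→3
  4 left: {0,3,4,5}→6  {1,2,3,5}→1  {2,3,4,5}→4
  placing 0:h first → 5 extensions
  placing 1:k first → 10 extensions
total linear extensions = 15

15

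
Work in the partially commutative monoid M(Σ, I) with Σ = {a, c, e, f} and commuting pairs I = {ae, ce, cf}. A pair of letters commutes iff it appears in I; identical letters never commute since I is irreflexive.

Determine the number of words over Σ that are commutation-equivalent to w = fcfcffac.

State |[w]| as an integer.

0(f) covers ∅
1(c) covers ∅
2(f) covers 0:f
3(c) covers 1:c
4(f) covers 2:f
5(f) covers 4:f
6(a) covers 3:c, 5:f
7(c) covers 6:a
floor of heap: 0:f, 1:c
completions by unplaced set U, small U first (add the entries for U minus each lowest piece of U):
  |U|=1: {7}:1
  |U|=2: {6,7}:1
  |U|=3: {3,6,7}:1  {5,6,7}:1
  |U|=4: {1,3,6,7}:1  {3,5,6,7}:2  {4,5,6,7}:1
  |U|=5: {1,3,5,6,7}:3  {2,4,5,6,7}:1  {3,4,5,6,7}:3
  |U|=6: {0,2,4,5,6,7}:1  {1,3,4,5,6,7}:6  {2,3,4,5,6,7}:4
  start at 0(f): 10
  start at 1(c): 5
sum over floor = 15

15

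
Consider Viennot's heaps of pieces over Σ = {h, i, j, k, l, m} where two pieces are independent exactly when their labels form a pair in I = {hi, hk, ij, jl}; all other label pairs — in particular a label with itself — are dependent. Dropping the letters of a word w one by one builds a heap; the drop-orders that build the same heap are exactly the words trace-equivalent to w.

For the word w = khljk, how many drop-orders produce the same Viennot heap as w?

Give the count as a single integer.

#0=k has no predecessor
#1=h has no predecessor
#2=l depends on [0:k, 1:h]
#3=j depends on [0:k, 1:h]
#4=k depends on [2:l, 3:j]
sources: [0:k, 1:h]
N(rest) = Σ N(rest − s) over sources s of rest; N(one piece) = 1:
  size 1 → [4]=1
  size 2 → [2,4]=1  [3,4]=1
  size 3 → [2,3,4]=2
  first=0(k) contributes 2
  first=1(h) contributes 2
|[w]| = 4

4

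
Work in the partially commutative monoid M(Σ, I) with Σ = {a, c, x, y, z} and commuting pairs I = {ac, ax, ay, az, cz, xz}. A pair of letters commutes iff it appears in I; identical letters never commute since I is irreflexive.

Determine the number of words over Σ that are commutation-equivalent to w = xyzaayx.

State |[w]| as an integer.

drop 0:x onto floor
drop 1:y onto {0:x}
drop 2:z onto {1:y}
drop 3:a onto floor
drop 4:a onto {3:a}
drop 5:y onto {2:z}
drop 6:x onto {5:y}
ground layer = {0:x, 3:a}
drop-orders for the pieces not yet dropped (sum over which currently-grounded one goes next):
  1 to go: {4} 1  {6} 1
  2 to go: {3,4} 1  {4,6} 2  {5,6} 1
  3 to go: {2,5,6} 1  {3,4,6} 3  {4,5,6} 3
  4 to go: {1,2,5,6} 1  {2,4,5,6} 4  {3,4,5,6} 6
  5 to go: {0,1,2,5,6} 1  {1,2,4,5,6} 5  {2,3,4,5,6} 10
  if 0:x drops first: 15 orders
  if 3:a drops first: 6 orders
heap linearizations: 21

21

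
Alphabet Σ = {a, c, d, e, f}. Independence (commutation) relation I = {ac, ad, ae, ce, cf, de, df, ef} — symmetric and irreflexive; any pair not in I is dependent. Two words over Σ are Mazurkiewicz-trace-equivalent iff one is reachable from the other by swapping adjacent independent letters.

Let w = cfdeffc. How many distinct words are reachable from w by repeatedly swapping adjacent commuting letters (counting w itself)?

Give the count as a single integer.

0(c) covers ∅
1(f) covers ∅
2(d) covers 0:c
3(e) covers ∅
4(f) covers 1:f
5(f) covers 4:f
6(c) covers 2:d
floor of heap: 0:c, 1:f, 3:e
completions by unplaced set U, small U first (add the entries for U minus each lowest piece of U):
  |U|=1: {3}:1  {5}:1  {6}:1
  |U|=2: {2,6}:1  {3,5}:2  {3,6}:2  {4,5}:1  {5,6}:2
  |U|=3: {0,2,6}:1  {1,4,5}:1  {2,3,6}:3  {2,5,6}:3  {3,4,5}:3  {3,5,6}:6  {4,5,6}:3
  |U|=4: {0,2,3,6}:4  {0,2,5,6}:4  {1,3,4,5}:4  {1,4,5,6}:4  {2,3,5,6}:12  {2,4,5,6}:6  {3,4,5,6}:12
  |U|=5: {0,2,3,5,6}:20  {0,2,4,5,6}:10  {1,2,4,5,6}:10  {1,3,4,5,6}:20  {2,3,4,5,6}:30
  start at 0(c): 60
  start at 1(f): 60
  start at 3(e): 20
sum over floor = 140

140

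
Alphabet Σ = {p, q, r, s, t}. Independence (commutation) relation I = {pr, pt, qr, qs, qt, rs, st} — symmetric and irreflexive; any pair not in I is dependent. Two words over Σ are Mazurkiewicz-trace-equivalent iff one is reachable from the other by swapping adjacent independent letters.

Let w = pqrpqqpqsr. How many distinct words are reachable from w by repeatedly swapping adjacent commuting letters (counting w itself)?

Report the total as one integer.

#0=p has no predecessor
#1=q depends on [0:p]
#2=r has no predecessor
#3=p depends on [1:q]
#4=q depends on [3:p]
#5=q depends on [4:q]
#6=p depends on [5:q]
#7=q depends on [6:p]
#8=s depends on [6:p]
#9=r depends on [2:r]
sources: [0:p, 2:r]
N(rest) = Σ N(rest − s) over sources s of rest; N(one piece) = 1:
  size 1 → [7]=1  [8]=1  [9]=1
  size 2 → [2,9]=1  [7,8]=2  [7,9]=2  [8,9]=2
  size 3 → [2,7,9]=3  [2,8,9]=3  [6,7,8]=2  [7,8,9]=6
  size 4 → [2,7,8,9]=12  [5,6,7,8]=2  [6,7,8,9]=8
  size 5 → [2,6,7,8,9]=20  [4,5,6,7,8]=2  [5,6,7,8,9]=10
  size 6 → [2,5,6,7,8,9]=30  [3,4,5,6,7,8]=2  [4,5,6,7,8,9]=12
  size 7 → [1,3,4,5,6,7,8]=2  [2,4,5,6,7,8,9]=42  [3,4,5,6,7,8,9]=14
  size 8 → [0,1,3,4,5,6,7,8]=2  [1,3,4,5,6,7,8,9]=16  [2,3,4,5,6,7,8,9]=56
  first=0(p) contributes 72
  first=2(r) contributes 18
|[w]| = 90

90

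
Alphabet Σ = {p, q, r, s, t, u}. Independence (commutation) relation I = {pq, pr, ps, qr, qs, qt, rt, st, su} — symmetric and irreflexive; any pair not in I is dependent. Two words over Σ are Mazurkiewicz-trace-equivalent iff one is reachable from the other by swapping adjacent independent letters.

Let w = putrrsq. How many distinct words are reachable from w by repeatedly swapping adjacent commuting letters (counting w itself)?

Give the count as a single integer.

drop 0:p onto floor
drop 1:u onto {0:p}
drop 2:t onto {1:u}
drop 3:r onto {1:u}
drop 4:r onto {3:r}
drop 5:s onto {4:r}
drop 6:q onto {1:u}
ground layer = {0:p}
drop-orders for the pieces not yet dropped (sum over which currently-grounded one goes next):
  1 to go: {2} 1  {5} 1  {6} 1
  2 to go: {2,5} 2  {2,6} 2  {4,5} 1  {5,6} 2
  3 to go: {2,4,5} 3  {2,5,6} 6  {3,4,5} 1  {4,5,6} 3
  4 to go: {2,3,4,5} 4  {2,4,5,6} 12  {3,4,5,6} 4
  5 to go: {2,3,4,5,6} 20
  if 0:p drops first: 20 orders

20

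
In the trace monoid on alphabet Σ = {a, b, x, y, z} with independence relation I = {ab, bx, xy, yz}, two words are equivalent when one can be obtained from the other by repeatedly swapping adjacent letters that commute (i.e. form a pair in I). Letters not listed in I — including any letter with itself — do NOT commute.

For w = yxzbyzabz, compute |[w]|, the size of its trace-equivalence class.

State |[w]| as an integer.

12

drop 0:y onto floor
drop 1:x onto floor
drop 2:z onto {1:x}
drop 3:b onto {0:y, 2:z}
drop 4:y onto {3:b}
drop 5:z onto {3:b}
drop 6:a onto {4:y, 5:z}
drop 7:b onto {4:y, 5:z}
drop 8:z onto {6:a, 7:b}
ground layer = {0:y, 1:x}
drop-orders for the pieces not yet dropped (sum over which currently-grounded one goes next):
  1 to go: {8} 1
  2 to go: {6,8} 1  {7,8} 1
  3 to go: {6,7,8} 2
  4 to go: {4,6,7,8} 2  {5,6,7,8} 2
  5 to go: {4,5,6,7,8} 4
  6 to go: {3,4,5,6,7,8} 4
  7 to go: {0,3,4,5,6,7,8} 4  {2,3,4,5,6,7,8} 4
  if 0:y drops first: 4 orders
  if 1:x drops first: 8 orders
heap linearizations: 12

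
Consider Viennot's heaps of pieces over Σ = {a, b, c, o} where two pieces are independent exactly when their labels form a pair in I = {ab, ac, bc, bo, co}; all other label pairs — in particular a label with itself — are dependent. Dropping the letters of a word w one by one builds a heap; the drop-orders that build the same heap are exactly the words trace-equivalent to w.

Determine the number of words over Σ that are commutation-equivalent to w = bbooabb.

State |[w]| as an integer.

35

0(b) covers ∅
1(b) covers 0:b
2(o) covers ∅
3(o) covers 2:o
4(a) covers 3:o
5(b) covers 1:b
6(b) covers 5:b
floor of heap: 0:b, 2:o
completions by unplaced set U, small U first (add the entries for U minus each lowest piece of U):
  |U|=1: {4}:1  {6}:1
  |U|=2: {3,4}:1  {4,6}:2  {5,6}:1
  |U|=3: {1,5,6}:1  {2,3,4}:1  {3,4,6}:3  {4,5,6}:3
  |U|=4: {0,1,5,6}:1  {1,4,5,6}:4  {2,3,4,6}:4  {3,4,5,6}:6
  |U|=5: {0,1,4,5,6}:5  {1,3,4,5,6}:10  {2,3,4,5,6}:10
  start at 0(b): 20
  start at 2(o): 15
sum over floor = 35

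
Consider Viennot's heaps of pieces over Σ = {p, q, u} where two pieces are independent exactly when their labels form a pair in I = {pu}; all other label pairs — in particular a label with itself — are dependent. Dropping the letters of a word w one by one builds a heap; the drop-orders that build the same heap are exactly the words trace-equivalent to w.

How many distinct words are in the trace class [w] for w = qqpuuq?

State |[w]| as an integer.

0(q) covers ∅
1(q) covers 0:q
2(p) covers 1:q
3(u) covers 1:q
4(u) covers 3:u
5(q) covers 2:p, 4:u
floor of heap: 0:q
completions by unplaced set U, small U first (add the entries for U minus each lowest piece of U):
  |U|=1: {5}:1
  |U|=2: {2,5}:1  {4,5}:1
  |U|=3: {2,4,5}:2  {3,4,5}:1
  |U|=4: {2,3,4,5}:3
  start at 0(q): 3

3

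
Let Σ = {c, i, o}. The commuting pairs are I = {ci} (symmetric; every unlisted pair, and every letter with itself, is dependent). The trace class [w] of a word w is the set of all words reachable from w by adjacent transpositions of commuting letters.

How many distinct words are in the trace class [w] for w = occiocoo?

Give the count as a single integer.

piece 0:o — minimal
piece 1:c rests on {0:o}
piece 2:c rests on {1:c}
piece 3:i rests on {0:o}
piece 4:o rests on {2:c, 3:i}
piece 5:c rests on {4:o}
piece 6:o rests on {5:c}
piece 7:o rests on {6:o}
minimal pieces: {0:o}
ways to finish when only these pieces remain (= sum over removing one remaining piece with nothing left below it):
  1 left: {7}→1
  2 left: {6,7}→1
  3 left: {5,6,7}→1
  4 left: {4,5,6,7}→1
  5 left: {2,4,5,6,7}→1  {3,4,5,6,7}→1
  6 left: {1,2,4,5,6,7}→1  {2,3,4,5,6,7}→2
  placing 0:o first → 3 extensions

3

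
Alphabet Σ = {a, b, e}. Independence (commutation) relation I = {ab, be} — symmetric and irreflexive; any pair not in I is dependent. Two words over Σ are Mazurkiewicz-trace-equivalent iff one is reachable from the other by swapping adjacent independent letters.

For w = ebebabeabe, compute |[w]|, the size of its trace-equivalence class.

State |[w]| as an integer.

210

#0=e has no predecessor
#1=b has no predecessor
#2=e depends on [0:e]
#3=b depends on [1:b]
#4=a depends on [2:e]
#5=b depends on [3:b]
#6=e depends on [4:a]
#7=a depends on [6:e]
#8=b depends on [5:b]
#9=e depends on [7:a]
sources: [0:e, 1:b]
N(rest) = Σ N(rest − s) over sources s of rest; N(one piece) = 1:
  size 1 → [8]=1  [9]=1
  size 2 → [5,8]=1  [7,9]=1  [8,9]=2
  size 3 → [3,5,8]=1  [5,8,9]=3  [6,7,9]=1  [7,8,9]=3
  size 4 → [1,3,5,8]=1  [3,5,8,9]=4  [4,6,7,9]=1  [5,7,8,9]=6  [6,7,8,9]=4
  size 5 → [1,3,5,8,9]=5  [2,4,6,7,9]=1  [3,5,7,8,9]=10  [4,6,7,8,9]=5  [5,6,7,8,9]=10
  size 6 → [0,2,4,6,7,9]=1  [1,3,5,7,8,9]=15  [2,4,6,7,8,9]=6  [3,5,6,7,8,9]=20  [4,5,6,7,8,9]=15
  size 7 → [0,2,4,6,7,8,9]=7  [1,3,5,6,7,8,9]=35  [2,4,5,6,7,8,9]=21  [3,4,5,6,7,8,9]=35
  size 8 → [0,2,4,5,6,7,8,9]=28  [1,3,4,5,6,7,8,9]=70  [2,3,4,5,6,7,8,9]=56
  first=0(e) contributes 126
  first=1(b) contributes 84
|[w]| = 210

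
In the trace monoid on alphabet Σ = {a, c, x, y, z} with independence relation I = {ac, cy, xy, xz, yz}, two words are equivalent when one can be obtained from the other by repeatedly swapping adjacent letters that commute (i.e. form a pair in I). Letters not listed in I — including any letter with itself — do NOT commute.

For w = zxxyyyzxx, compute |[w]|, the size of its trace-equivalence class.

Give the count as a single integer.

1260

drop 0:z onto floor
drop 1:x onto floor
drop 2:x onto {1:x}
drop 3:y onto floor
drop 4:y onto {3:y}
drop 5:y onto {4:y}
drop 6:z onto {0:z}
drop 7:x onto {2:x}
drop 8:x onto {7:x}
ground layer = {0:z, 1:x, 3:y}
drop-orders for the pieces not yet dropped (sum over which currently-grounded one goes next):
  1 to go: {5} 1  {6} 1  {8} 1
  2 to go: {0,6} 1  {4,5} 1  {5,6} 2  {5,8} 2  {6,8} 2  {7,8} 1
  3 to go: {0,5,6} 3  {0,6,8} 3  {2,7,8} 1  {3,4,5} 1  {4,5,6} 3  {4,5,8} 3  {5,6,8} 6  {5,7,8} 3  {6,7,8} 3
  4 to go: {0,4,5,6} 6  {0,5,6,8} 12  {0,6,7,8} 6  {1,2,7,8} 1  {2,5,7,8} 4  {2,6,7,8} 4  {3,4,5,6} 4  {3,4,5,8} 4  {4,5,6,8} 12  {4,5,7,8} 6  {5,6,7,8} 12
  5 to go: {0,2,6,7,8} 10  {0,3,4,5,6} 10  {0,4,5,6,8} 30  {0,5,6,7,8} 30  {1,2,5,7,8} 5  {1,2,6,7,8} 5  {2,4,5,7,8} 10  {2,5,6,7,8} 20  {3,4,5,6,8} 20  {3,4,5,7,8} 10  {4,5,6,7,8} 30
  6 to go: {0,1,2,6,7,8} 15  {0,2,5,6,7,8} 60  {0,3,4,5,6,8} 60  {0,4,5,6,7,8} 90  {1,2,4,5,7,8} 15  {1,2,5,6,7,8} 30  {2,3,4,5,7,8} 20  {2,4,5,6,7,8} 60  {3,4,5,6,7,8} 60
  7 to go: {0,1,2,5,6,7,8} 105  {0,2,4,5,6,7,8} 210  {0,3,4,5,6,7,8} 210  {1,2,3,4,5,7,8} 35  {1,2,4,5,6,7,8} 105  {2,3,4,5,6,7,8} 140
  if 0:z drops first: 280 orders
  if 1:x drops first: 560 orders
  if 3:y drops first: 420 orders
heap linearizations: 1260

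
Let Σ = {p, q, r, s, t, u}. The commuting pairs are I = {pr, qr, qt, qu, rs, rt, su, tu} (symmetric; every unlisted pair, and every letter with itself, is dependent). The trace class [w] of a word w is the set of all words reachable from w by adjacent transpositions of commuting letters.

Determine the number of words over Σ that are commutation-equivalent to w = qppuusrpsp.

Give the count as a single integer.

piece 0:q — minimal
piece 1:p rests on {0:q}
piece 2:p rests on {1:p}
piece 3:u rests on {2:p}
piece 4:u rests on {3:u}
piece 5:s rests on {2:p}
piece 6:r rests on {4:u}
piece 7:p rests on {4:u, 5:s}
piece 8:s rests on {7:p}
piece 9:p rests on {8:s}
minimal pieces: {0:q}
ways to finish when only these pieces remain (= sum over removing one remaining piece with nothing left below it):
  1 left: {6}→1  {9}→1
  2 left: {6,9}→2  {8,9}→1
  3 left: {6,8,9}→3  {7,8,9}→1
  4 left: {5,7,8,9}→1  {6,7,8,9}→4
  5 left: {4,6,7,8,9}→4  {5,6,7,8,9}→5
  6 left: {3,4,6,7,8,9}→4  {4,5,6,7,8,9}→9
  7 left: {3,4,5,6,7,8,9}→13
  8 left: {2,3,4,5,6,7,8,9}→13
  placing 0:q first → 13 extensions

13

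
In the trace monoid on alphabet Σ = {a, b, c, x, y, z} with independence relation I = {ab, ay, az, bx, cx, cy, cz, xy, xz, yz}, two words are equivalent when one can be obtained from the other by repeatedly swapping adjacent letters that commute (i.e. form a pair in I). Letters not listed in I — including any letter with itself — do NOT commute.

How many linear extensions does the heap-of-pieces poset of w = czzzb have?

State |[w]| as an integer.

4

0(c) covers ∅
1(z) covers ∅
2(z) covers 1:z
3(z) covers 2:z
4(b) covers 0:c, 3:z
floor of heap: 0:c, 1:z
completions by unplaced set U, small U first (add the entries for U minus each lowest piece of U):
  |U|=1: {4}:1
  |U|=2: {0,4}:1  {3,4}:1
  |U|=3: {0,3,4}:2  {2,3,4}:1
  start at 0(c): 1
  start at 1(z): 3
sum over floor = 4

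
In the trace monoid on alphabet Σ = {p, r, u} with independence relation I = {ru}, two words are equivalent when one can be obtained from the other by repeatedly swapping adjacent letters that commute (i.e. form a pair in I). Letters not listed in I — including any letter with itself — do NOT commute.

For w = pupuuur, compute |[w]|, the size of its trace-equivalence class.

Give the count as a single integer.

4

drop 0:p onto floor
drop 1:u onto {0:p}
drop 2:p onto {1:u}
drop 3:u onto {2:p}
drop 4:u onto {3:u}
drop 5:u onto {4:u}
drop 6:r onto {2:p}
ground layer = {0:p}
drop-orders for the pieces not yet dropped (sum over which currently-grounded one goes next):
  1 to go: {5} 1  {6} 1
  2 to go: {4,5} 1  {5,6} 2
  3 to go: {3,4,5} 1  {4,5,6} 3
  4 to go: {3,4,5,6} 4
  5 to go: {2,3,4,5,6} 4
  if 0:p drops first: 4 orders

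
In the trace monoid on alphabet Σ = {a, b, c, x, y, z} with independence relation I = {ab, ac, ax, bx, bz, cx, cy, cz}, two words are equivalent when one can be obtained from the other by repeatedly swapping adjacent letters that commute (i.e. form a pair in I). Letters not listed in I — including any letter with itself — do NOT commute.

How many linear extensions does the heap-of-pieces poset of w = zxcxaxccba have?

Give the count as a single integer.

2100

#0=z has no predecessor
#1=x depends on [0:z]
#2=c has no predecessor
#3=x depends on [1:x]
#4=a depends on [0:z]
#5=x depends on [3:x]
#6=c depends on [2:c]
#7=c depends on [6:c]
#8=b depends on [7:c]
#9=a depends on [4:a]
sources: [0:z, 2:c]
N(rest) = Σ N(rest − s) over sources s of rest; N(one piece) = 1:
  size 1 → [5]=1  [8]=1  [9]=1
  size 2 → [3,5]=1  [4,9]=1  [5,8]=2  [5,9]=2  [7,8]=1  [8,9]=2
  size 3 → [1,3,5]=1  [3,5,8]=3  [3,5,9]=3  [4,5,9]=3  [4,8,9]=3  [5,7,8]=3  [5,8,9]=6  [6,7,8]=1  [7,8,9]=3
  size 4 → [1,3,5,8]=4  [1,3,5,9]=4  [2,6,7,8]=1  [3,4,5,9]=6  [3,5,7,8]=6  [3,5,8,9]=12  [4,5,8,9]=12  [4,7,8,9]=6  [5,6,7,8]=4  [5,7,8,9]=12  [6,7,8,9]=4
  size 5 → [1,3,4,5,9]=10  [1,3,5,7,8]=10  [1,3,5,8,9]=20  [2,5,6,7,8]=5  [2,6,7,8,9]=5  [3,4,5,8,9]=30  [3,5,6,7,8]=10  [3,5,7,8,9]=30  [4,5,7,8,9]=30  [4,6,7,8,9]=10  [5,6,7,8,9]=20
  size 6 → [0,1,3,4,5,9]=10  [1,3,4,5,8,9]=60  [1,3,5,6,7,8]=20  [1,3,5,7,8,9]=60  [2,3,5,6,7,8]=15  [2,4,6,7,8,9]=15  [2,5,6,7,8,9]=30  [3,4,5,7,8,9]=90  [3,5,6,7,8,9]=60  [4,5,6,7,8,9]=60
  size 7 → [0,1,3,4,5,8,9]=70  [1,2,3,5,6,7,8]=35  [1,3,4,5,7,8,9]=210  [1,3,5,6,7,8,9]=140  [2,3,5,6,7,8,9]=105  [2,4,5,6,7,8,9]=105  [3,4,5,6,7,8,9]=210
  size 8 → [0,1,3,4,5,7,8,9]=280  [1,2,3,5,6,7,8,9]=280  [1,3,4,5,6,7,8,9]=560  [2,3,4,5,6,7,8,9]=420
  first=0(z) contributes 1260
  first=2(c) contributes 840
|[w]| = 2100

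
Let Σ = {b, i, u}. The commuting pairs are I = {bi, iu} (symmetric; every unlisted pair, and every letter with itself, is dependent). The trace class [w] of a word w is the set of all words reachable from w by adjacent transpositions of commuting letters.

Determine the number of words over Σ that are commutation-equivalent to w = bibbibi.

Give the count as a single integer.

35

0(b) covers ∅
1(i) covers ∅
2(b) covers 0:b
3(b) covers 2:b
4(i) covers 1:i
5(b) covers 3:b
6(i) covers 4:i
floor of heap: 0:b, 1:i
completions by unplaced set U, small U first (add the entries for U minus each lowest piece of U):
  |U|=1: {5}:1  {6}:1
  |U|=2: {3,5}:1  {4,6}:1  {5,6}:2
  |U|=3: {1,4,6}:1  {2,3,5}:1  {3,5,6}:3  {4,5,6}:3
  |U|=4: {0,2,3,5}:1  {1,4,5,6}:4  {2,3,5,6}:4  {3,4,5,6}:6
  |U|=5: {0,2,3,5,6}:5  {1,3,4,5,6}:10  {2,3,4,5,6}:10
  start at 0(b): 20
  start at 1(i): 15
sum over floor = 35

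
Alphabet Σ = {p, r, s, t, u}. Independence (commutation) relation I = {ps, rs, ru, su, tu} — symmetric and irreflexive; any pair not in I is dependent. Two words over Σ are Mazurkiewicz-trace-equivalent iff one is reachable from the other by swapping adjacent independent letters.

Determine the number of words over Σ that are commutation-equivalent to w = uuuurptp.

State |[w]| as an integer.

5

0(u) covers ∅
1(u) covers 0:u
2(u) covers 1:u
3(u) covers 2:u
4(r) covers ∅
5(p) covers 3:u, 4:r
6(t) covers 5:p
7(p) covers 6:t
floor of heap: 0:u, 4:r
completions by unplaced set U, small U first (add the entries for U minus each lowest piece of U):
  |U|=1: {7}:1
  |U|=2: {6,7}:1
  |U|=3: {5,6,7}:1
  |U|=4: {3,5,6,7}:1  {4,5,6,7}:1
  |U|=5: {2,3,5,6,7}:1  {3,4,5,6,7}:2
  |U|=6: {1,2,3,5,6,7}:1  {2,3,4,5,6,7}:3
  start at 0(u): 4
  start at 4(r): 1
sum over floor = 5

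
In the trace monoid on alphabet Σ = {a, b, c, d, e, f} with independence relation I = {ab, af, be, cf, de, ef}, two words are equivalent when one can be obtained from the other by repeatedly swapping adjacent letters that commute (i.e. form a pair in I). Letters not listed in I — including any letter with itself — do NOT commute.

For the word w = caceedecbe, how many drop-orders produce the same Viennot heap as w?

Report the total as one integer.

8

#0=c has no predecessor
#1=a depends on [0:c]
#2=c depends on [1:a]
#3=e depends on [2:c]
#4=e depends on [3:e]
#5=d depends on [2:c]
#6=e depends on [4:e]
#7=c depends on [5:d, 6:e]
#8=b depends on [7:c]
#9=e depends on [7:c]
sources: [0:c]
N(rest) = Σ N(rest − s) over sources s of rest; N(one piece) = 1:
  size 1 → [8]=1  [9]=1
  size 2 → [8,9]=2
  size 3 → [7,8,9]=2
  size 4 → [5,7,8,9]=2  [6,7,8,9]=2
  size 5 → [4,6,7,8,9]=2  [5,6,7,8,9]=4
  size 6 → [3,4,6,7,8,9]=2  [4,5,6,7,8,9]=6
  size 7 → [3,4,5,6,7,8,9]=8
  size 8 → [2,3,4,5,6,7,8,9]=8
  first=0(c) contributes 8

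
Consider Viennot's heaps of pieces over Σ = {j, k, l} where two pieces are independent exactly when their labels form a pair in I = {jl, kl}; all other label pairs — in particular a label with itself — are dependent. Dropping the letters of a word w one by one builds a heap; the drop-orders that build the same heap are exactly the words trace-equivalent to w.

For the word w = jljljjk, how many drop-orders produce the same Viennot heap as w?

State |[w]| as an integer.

21

0(j) covers ∅
1(l) covers ∅
2(j) covers 0:j
3(l) covers 1:l
4(j) covers 2:j
5(j) covers 4:j
6(k) covers 5:j
floor of heap: 0:j, 1:l
completions by unplaced set U, small U first (add the entries for U minus each lowest piece of U):
  |U|=1: {3}:1  {6}:1
  |U|=2: {1,3}:1  {3,6}:2  {5,6}:1
  |U|=3: {1,3,6}:3  {3,5,6}:3  {4,5,6}:1
  |U|=4: {1,3,5,6}:6  {2,4,5,6}:1  {3,4,5,6}:4
  |U|=5: {0,2,4,5,6}:1  {1,3,4,5,6}:10  {2,3,4,5,6}:5
  start at 0(j): 15
  start at 1(l): 6
sum over floor = 21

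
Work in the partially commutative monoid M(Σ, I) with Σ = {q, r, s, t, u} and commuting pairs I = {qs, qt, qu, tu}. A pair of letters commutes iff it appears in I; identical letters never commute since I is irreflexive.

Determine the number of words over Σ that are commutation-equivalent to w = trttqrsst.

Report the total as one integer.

piece 0:t — minimal
piece 1:r rests on {0:t}
piece 2:t rests on {1:r}
piece 3:t rests on {2:t}
piece 4:q rests on {1:r}
piece 5:r rests on {3:t, 4:q}
piece 6:s rests on {5:r}
piece 7:s rests on {6:s}
piece 8:t rests on {7:s}
minimal pieces: {0:t}
ways to finish when only these pieces remain (= sum over removing one remaining piece with nothing left below it):
  1 left: {8}→1
  2 left: {7,8}→1
  3 left: {6,7,8}→1
  4 left: {5,6,7,8}→1
  5 left: {3,5,6,7,8}→1  {4,5,6,7,8}→1
  6 left: {2,3,5,6,7,8}→1  {3,4,5,6,7,8}→2
  7 left: {2,3,4,5,6,7,8}→3
  placing 0:t first → 3 extensions

3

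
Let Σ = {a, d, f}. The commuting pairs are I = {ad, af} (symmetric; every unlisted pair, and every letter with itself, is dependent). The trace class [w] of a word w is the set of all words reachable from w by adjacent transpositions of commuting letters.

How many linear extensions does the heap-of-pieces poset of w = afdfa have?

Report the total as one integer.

10

piece 0:a — minimal
piece 1:f — minimal
piece 2:d rests on {1:f}
piece 3:f rests on {2:d}
piece 4:a rests on {0:a}
minimal pieces: {0:a, 1:f}
ways to finish when only these pieces remain (= sum over removing one remaining piece with nothing left below it):
  1 left: {3}→1  {4}→1
  2 left: {0,4}→1  {2,3}→1  {3,4}→2
  3 left: {0,3,4}→3  {1,2,3}→1  {2,3,4}→3
  placing 0:a first → 4 extensions
  placing 1:f first → 6 extensions
total linear extensions = 10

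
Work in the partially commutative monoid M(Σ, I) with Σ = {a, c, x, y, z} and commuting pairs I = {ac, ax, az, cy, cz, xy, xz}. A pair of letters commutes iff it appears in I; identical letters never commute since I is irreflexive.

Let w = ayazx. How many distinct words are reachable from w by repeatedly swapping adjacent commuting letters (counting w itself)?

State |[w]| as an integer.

piece 0:a — minimal
piece 1:y rests on {0:a}
piece 2:a rests on {1:y}
piece 3:z rests on {1:y}
piece 4:x — minimal
minimal pieces: {0:a, 4:x}
ways to finish when only these pieces remain (= sum over removing one remaining piece with nothing left below it):
  1 left: {2}→1  {3}→1  {4}→1
  2 left: {2,3}→2  {2,4}→2  {3,4}→2
  3 left: {1,2,3}→2  {2,3,4}→6
  placing 0:a first → 8 extensions
  placing 4:x first → 2 extensions
total linear extensions = 10

10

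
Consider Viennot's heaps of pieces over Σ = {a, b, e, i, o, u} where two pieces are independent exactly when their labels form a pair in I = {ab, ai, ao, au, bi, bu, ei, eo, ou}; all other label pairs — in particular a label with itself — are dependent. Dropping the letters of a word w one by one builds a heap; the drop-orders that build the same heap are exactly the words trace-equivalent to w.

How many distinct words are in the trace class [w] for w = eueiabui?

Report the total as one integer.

32

#0=e has no predecessor
#1=u depends on [0:e]
#2=e depends on [1:u]
#3=i depends on [1:u]
#4=a depends on [2:e]
#5=b depends on [2:e]
#6=u depends on [2:e, 3:i]
#7=i depends on [6:u]
sources: [0:e]
N(rest) = Σ N(rest − s) over sources s of rest; N(one piece) = 1:
  size 1 → [4]=1  [5]=1  [7]=1
  size 2 → [4,5]=2  [4,7]=2  [5,7]=2  [6,7]=1
  size 3 → [3,6,7]=1  [4,5,7]=6  [4,6,7]=3  [5,6,7]=3
  size 4 → [3,4,6,7]=4  [3,5,6,7]=4  [4,5,6,7]=12
  size 5 → [2,4,5,6,7]=12  [3,4,5,6,7]=20
  size 6 → [2,3,4,5,6,7]=32
  first=0(e) contributes 32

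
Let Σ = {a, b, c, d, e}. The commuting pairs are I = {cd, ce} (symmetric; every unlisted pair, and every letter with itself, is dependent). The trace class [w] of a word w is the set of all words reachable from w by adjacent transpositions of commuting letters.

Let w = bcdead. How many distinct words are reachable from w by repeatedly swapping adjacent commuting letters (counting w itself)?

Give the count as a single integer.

piece 0:b — minimal
piece 1:c rests on {0:b}
piece 2:d rests on {0:b}
piece 3:e rests on {2:d}
piece 4:a rests on {1:c, 3:e}
piece 5:d rests on {4:a}
minimal pieces: {0:b}
ways to finish when only these pieces remain (= sum over removing one remaining piece with nothing left below it):
  1 left: {5}→1
  2 left: {4,5}→1
  3 left: {1,4,5}→1  {3,4,5}→1
  4 left: {1,3,4,5}→2  {2,3,4,5}→1
  placing 0:b first → 3 extensions

3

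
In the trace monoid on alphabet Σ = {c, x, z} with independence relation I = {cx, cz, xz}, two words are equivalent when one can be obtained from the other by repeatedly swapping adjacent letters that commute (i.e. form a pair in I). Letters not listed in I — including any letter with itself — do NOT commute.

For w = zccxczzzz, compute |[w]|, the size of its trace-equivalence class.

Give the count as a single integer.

drop 0:z onto floor
drop 1:c onto floor
drop 2:c onto {1:c}
drop 3:x onto floor
drop 4:c onto {2:c}
drop 5:z onto {0:z}
drop 6:z onto {5:z}
drop 7:z onto {6:z}
drop 8:z onto {7:z}
ground layer = {0:z, 1:c, 3:x}
drop-orders for the pieces not yet dropped (sum over which currently-grounded one goes next):
  1 to go: {3} 1  {4} 1  {8} 1
  2 to go: {2,4} 1  {3,4} 2  {3,8} 2  {4,8} 2  {7,8} 1
  3 to go: {1,2,4} 1  {2,3,4} 3  {2,4,8} 3  {3,4,8} 6  {3,7,8} 3  {4,7,8} 3  {6,7,8} 1
  4 to go: {1,2,3,4} 4  {1,2,4,8} 4  {2,3,4,8} 12  {2,4,7,8} 6  {3,4,7,8} 12  {3,6,7,8} 4  {4,6,7,8} 4  {5,6,7,8} 1
  5 to go: {0,5,6,7,8} 1  {1,2,3,4,8} 20  {1,2,4,7,8} 10  {2,3,4,7,8} 30  {2,4,6,7,8} 10  {3,4,6,7,8} 20  {3,5,6,7,8} 5  {4,5,6,7,8} 5
  6 to go: {0,3,5,6,7,8} 6  {0,4,5,6,7,8} 6  {1,2,3,4,7,8} 60  {1,2,4,6,7,8} 20  {2,3,4,6,7,8} 60  {2,4,5,6,7,8} 15  {3,4,5,6,7,8} 30
  7 to go: {0,2,4,5,6,7,8} 21  {0,3,4,5,6,7,8} 42  {1,2,3,4,6,7,8} 140  {1,2,4,5,6,7,8} 35  {2,3,4,5,6,7,8} 105
  if 0:z drops first: 280 orders
  if 1:c drops first: 168 orders
  if 3:x drops first: 56 orders
heap linearizations: 504

504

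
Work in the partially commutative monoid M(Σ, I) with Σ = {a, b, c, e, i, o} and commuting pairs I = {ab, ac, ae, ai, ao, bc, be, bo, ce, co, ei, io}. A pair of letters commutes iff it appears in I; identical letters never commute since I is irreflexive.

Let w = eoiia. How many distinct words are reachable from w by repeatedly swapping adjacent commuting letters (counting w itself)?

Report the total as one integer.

30

0(e) covers ∅
1(o) covers 0:e
2(i) covers ∅
3(i) covers 2:i
4(a) covers ∅
floor of heap: 0:e, 2:i, 4:a
completions by unplaced set U, small U first (add the entries for U minus each lowest piece of U):
  |U|=1: {1}:1  {3}:1  {4}:1
  |U|=2: {0,1}:1  {1,3}:2  {1,4}:2  {2,3}:1  {3,4}:2
  |U|=3: {0,1,3}:3  {0,1,4}:3  {1,2,3}:3  {1,3,4}:6  {2,3,4}:3
  start at 0(e): 12
  start at 2(i): 12
  start at 4(a): 6
sum over floor = 30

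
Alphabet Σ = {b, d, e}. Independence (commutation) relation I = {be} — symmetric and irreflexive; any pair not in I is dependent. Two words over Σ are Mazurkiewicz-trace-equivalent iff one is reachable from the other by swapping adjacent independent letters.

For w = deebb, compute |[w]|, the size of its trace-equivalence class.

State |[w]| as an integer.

6

#0=d has no predecessor
#1=e depends on [0:d]
#2=e depends on [1:e]
#3=b depends on [0:d]
#4=b depends on [3:b]
sources: [0:d]
N(rest) = Σ N(rest − s) over sources s of rest; N(one piece) = 1:
  size 1 → [2]=1  [4]=1
  size 2 → [1,2]=1  [2,4]=2  [3,4]=1
  size 3 → [1,2,4]=3  [2,3,4]=3
  first=0(d) contributes 6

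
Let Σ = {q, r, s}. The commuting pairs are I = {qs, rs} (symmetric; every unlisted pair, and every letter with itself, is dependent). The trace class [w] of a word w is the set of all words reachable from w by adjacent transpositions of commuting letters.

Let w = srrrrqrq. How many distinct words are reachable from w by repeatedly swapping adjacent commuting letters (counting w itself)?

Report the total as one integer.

8

piece 0:s — minimal
piece 1:r — minimal
piece 2:r rests on {1:r}
piece 3:r rests on {2:r}
piece 4:r rests on {3:r}
piece 5:q rests on {4:r}
piece 6:r rests on {5:q}
piece 7:q rests on {6:r}
minimal pieces: {0:s, 1:r}
ways to finish when only these pieces remain (= sum over removing one remaining piece with nothing left below it):
  1 left: {0}→1  {7}→1
  2 left: {0,7}→2  {6,7}→1
  3 left: {0,6,7}→3  {5,6,7}→1
  4 left: {0,5,6,7}→4  {4,5,6,7}→1
  5 left: {0,4,5,6,7}→5  {3,4,5,6,7}→1
  6 left: {0,3,4,5,6,7}→6  {2,3,4,5,6,7}→1
  placing 0:s first → 1 extensions
  placing 1:r first → 7 extensions
total linear extensions = 8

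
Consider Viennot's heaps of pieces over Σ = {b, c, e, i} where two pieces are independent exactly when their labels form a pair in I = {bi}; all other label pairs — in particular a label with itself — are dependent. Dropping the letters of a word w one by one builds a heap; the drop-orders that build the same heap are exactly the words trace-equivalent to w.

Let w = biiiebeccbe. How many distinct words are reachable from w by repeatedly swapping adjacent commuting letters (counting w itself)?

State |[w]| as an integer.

4

#0=b has no predecessor
#1=i has no predecessor
#2=i depends on [1:i]
#3=i depends on [2:i]
#4=e depends on [0:b, 3:i]
#5=b depends on [4:e]
#6=e depends on [5:b]
#7=c depends on [6:e]
#8=c depends on [7:c]
#9=b depends on [8:c]
#10=e depends on [9:b]
sources: [0:b, 1:i]
N(rest) = Σ N(rest − s) over sources s of rest; N(one piece) = 1:
  size 1 → [10]=1
  size 2 → [9,10]=1
  size 3 → [8,9,10]=1
  size 4 → [7,8,9,10]=1
  size 5 → [6,7,8,9,10]=1
  size 6 → [5,6,7,8,9,10]=1
  size 7 → [4,5,6,7,8,9,10]=1
  size 8 → [0,4,5,6,7,8,9,10]=1  [3,4,5,6,7,8,9,10]=1
  size 9 → [0,3,4,5,6,7,8,9,10]=2  [2,3,4,5,6,7,8,9,10]=1
  first=0(b) contributes 1
  first=1(i) contributes 3
|[w]| = 4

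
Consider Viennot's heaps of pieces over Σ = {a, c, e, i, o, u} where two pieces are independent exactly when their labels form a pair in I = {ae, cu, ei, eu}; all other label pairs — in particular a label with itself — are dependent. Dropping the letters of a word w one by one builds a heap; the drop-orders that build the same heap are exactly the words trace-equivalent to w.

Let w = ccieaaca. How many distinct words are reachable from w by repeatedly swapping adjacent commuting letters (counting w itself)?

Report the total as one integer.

#0=c has no predecessor
#1=c depends on [0:c]
#2=i depends on [1:c]
#3=e depends on [1:c]
#4=a depends on [2:i]
#5=a depends on [4:a]
#6=c depends on [3:e, 5:a]
#7=a depends on [6:c]
sources: [0:c]
N(rest) = Σ N(rest − s) over sources s of rest; N(one piece) = 1:
  size 1 → [7]=1
  size 2 → [6,7]=1
  size 3 → [3,6,7]=1  [5,6,7]=1
  size 4 → [3,5,6,7]=2  [4,5,6,7]=1
  size 5 → [2,4,5,6,7]=1  [3,4,5,6,7]=3
  size 6 → [2,3,4,5,6,7]=4
  first=0(c) contributes 4

4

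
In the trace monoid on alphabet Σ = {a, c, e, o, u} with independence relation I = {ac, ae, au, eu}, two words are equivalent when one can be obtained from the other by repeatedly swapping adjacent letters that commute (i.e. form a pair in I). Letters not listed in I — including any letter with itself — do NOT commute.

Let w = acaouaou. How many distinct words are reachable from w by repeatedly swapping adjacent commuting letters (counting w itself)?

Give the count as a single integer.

0(a) covers ∅
1(c) covers ∅
2(a) covers 0:a
3(o) covers 1:c, 2:a
4(u) covers 3:o
5(a) covers 3:o
6(o) covers 4:u, 5:a
7(u) covers 6:o
floor of heap: 0:a, 1:c
completions by unplaced set U, small U first (add the entries for U minus each lowest piece of U):
  |U|=1: {7}:1
  |U|=2: {6,7}:1
  |U|=3: {4,6,7}:1  {5,6,7}:1
  |U|=4: {4,5,6,7}:2
  |U|=5: {3,4,5,6,7}:2
  |U|=6: {1,3,4,5,6,7}:2  {2,3,4,5,6,7}:2
  start at 0(a): 4
  start at 1(c): 2
sum over floor = 6

6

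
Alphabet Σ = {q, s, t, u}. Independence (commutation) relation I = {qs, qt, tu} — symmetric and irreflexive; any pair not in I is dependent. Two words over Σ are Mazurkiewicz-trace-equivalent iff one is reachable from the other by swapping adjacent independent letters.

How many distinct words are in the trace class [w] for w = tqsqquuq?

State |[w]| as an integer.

#0=t has no predecessor
#1=q has no predecessor
#2=s depends on [0:t]
#3=q depends on [1:q]
#4=q depends on [3:q]
#5=u depends on [2:s, 4:q]
#6=u depends on [5:u]
#7=q depends on [6:u]
sources: [0:t, 1:q]
N(rest) = Σ N(rest − s) over sources s of rest; N(one piece) = 1:
  size 1 → [7]=1
  size 2 → [6,7]=1
  size 3 → [5,6,7]=1
  size 4 → [2,5,6,7]=1  [4,5,6,7]=1
  size 5 → [0,2,5,6,7]=1  [2,4,5,6,7]=2  [3,4,5,6,7]=1
  size 6 → [0,2,4,5,6,7]=3  [1,3,4,5,6,7]=1  [2,3,4,5,6,7]=3
  first=0(t) contributes 4
  first=1(q) contributes 6
|[w]| = 10

10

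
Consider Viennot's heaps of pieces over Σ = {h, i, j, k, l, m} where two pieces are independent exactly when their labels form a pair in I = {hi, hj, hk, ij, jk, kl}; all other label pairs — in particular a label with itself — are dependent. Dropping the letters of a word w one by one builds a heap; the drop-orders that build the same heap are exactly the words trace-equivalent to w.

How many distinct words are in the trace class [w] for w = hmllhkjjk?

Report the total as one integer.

piece 0:h — minimal
piece 1:m rests on {0:h}
piece 2:l rests on {1:m}
piece 3:l rests on {2:l}
piece 4:h rests on {3:l}
piece 5:k rests on {1:m}
piece 6:j rests on {3:l}
piece 7:j rests on {6:j}
piece 8:k rests on {5:k}
minimal pieces: {0:h}
ways to finish when only these pieces remain (= sum over removing one remaining piece with nothing left below it):
  1 left: {4}→1  {7}→1  {8}→1
  2 left: {4,7}→2  {4,8}→2  {5,8}→1  {6,7}→1  {7,8}→2
  3 left: {4,5,8}→3  {4,6,7}→3  {4,7,8}→6  {5,7,8}→3  {6,7,8}→3
  4 left: {3,4,6,7}→3  {4,5,7,8}→12  {4,6,7,8}→12  {5,6,7,8}→6
  5 left: {2,3,4,6,7}→3  {3,4,6,7,8}→15  {4,5,6,7,8}→30
  6 left: {2,3,4,6,7,8}→18  {3,4,5,6,7,8}→45
  7 left: {2,3,4,5,6,7,8}→63
  placing 0:h first → 63 extensions

63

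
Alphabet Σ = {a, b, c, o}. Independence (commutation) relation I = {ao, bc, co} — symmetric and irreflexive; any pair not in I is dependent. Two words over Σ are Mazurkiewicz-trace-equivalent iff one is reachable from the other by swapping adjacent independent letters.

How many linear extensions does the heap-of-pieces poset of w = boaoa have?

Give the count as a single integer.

piece 0:b — minimal
piece 1:o rests on {0:b}
piece 2:a rests on {0:b}
piece 3:o rests on {1:o}
piece 4:a rests on {2:a}
minimal pieces: {0:b}
ways to finish when only these pieces remain (= sum over removing one remaining piece with nothing left below it):
  1 left: {3}→1  {4}→1
  2 left: {1,3}→1  {2,4}→1  {3,4}→2
  3 left: {1,3,4}→3  {2,3,4}→3
  placing 0:b first → 6 extensions

6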